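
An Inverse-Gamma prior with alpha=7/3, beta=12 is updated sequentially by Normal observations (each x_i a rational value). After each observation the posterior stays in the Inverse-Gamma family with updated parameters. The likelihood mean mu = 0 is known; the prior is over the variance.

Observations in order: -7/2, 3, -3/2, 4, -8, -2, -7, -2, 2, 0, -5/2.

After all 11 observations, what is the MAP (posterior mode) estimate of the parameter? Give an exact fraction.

2337/212

obs 1: x=-7/2 → posterior Inverse-Gamma(17/6, 145/8)
obs 2: x=3 → posterior Inverse-Gamma(10/3, 181/8)
obs 3: x=-3/2 → posterior Inverse-Gamma(23/6, 95/4)
obs 4: x=4 → posterior Inverse-Gamma(13/3, 127/4)
obs 5: x=-8 → posterior Inverse-Gamma(29/6, 255/4)
obs 6: x=-2 → posterior Inverse-Gamma(16/3, 263/4)
obs 7: x=-7 → posterior Inverse-Gamma(35/6, 361/4)
obs 8: x=-2 → posterior Inverse-Gamma(19/3, 369/4)
obs 9: x=2 → posterior Inverse-Gamma(41/6, 377/4)
obs 10: x=0 → posterior Inverse-Gamma(22/3, 377/4)
obs 11: x=-5/2 → posterior Inverse-Gamma(47/6, 779/8)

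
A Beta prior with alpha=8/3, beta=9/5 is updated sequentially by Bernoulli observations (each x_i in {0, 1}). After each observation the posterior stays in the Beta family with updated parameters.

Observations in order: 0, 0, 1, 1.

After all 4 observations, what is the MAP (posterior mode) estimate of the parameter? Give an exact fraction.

obs 1: x=0 → posterior Beta(8/3, 14/5)
obs 2: x=0 → posterior Beta(8/3, 19/5)
obs 3: x=1 → posterior Beta(11/3, 19/5)
obs 4: x=1 → posterior Beta(14/3, 19/5)

55/97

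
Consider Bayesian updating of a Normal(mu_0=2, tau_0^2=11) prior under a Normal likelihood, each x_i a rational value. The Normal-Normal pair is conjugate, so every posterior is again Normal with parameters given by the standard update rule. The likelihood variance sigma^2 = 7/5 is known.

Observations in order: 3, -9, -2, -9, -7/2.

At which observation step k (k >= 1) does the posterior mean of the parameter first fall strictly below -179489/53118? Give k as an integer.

k = 4

obs 1: x=3 → posterior Normal(179/62, 77/62)
obs 2: x=-9 → posterior Normal(-316/117, 77/117)
obs 3: x=-2 → posterior Normal(-213/86, 77/172)
obs 4: x=-9 → posterior Normal(-921/227, 77/227)
obs 5: x=-7/2 → posterior Normal(-2227/564, 77/282)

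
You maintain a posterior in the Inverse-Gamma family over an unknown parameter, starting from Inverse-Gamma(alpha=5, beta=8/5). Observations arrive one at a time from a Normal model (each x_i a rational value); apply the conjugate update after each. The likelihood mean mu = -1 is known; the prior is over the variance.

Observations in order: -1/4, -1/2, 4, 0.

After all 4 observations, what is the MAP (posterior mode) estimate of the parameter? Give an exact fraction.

2401/1280

obs 1: x=-1/4 → posterior Inverse-Gamma(11/2, 301/160)
obs 2: x=-1/2 → posterior Inverse-Gamma(6, 321/160)
obs 3: x=4 → posterior Inverse-Gamma(13/2, 2321/160)
obs 4: x=0 → posterior Inverse-Gamma(7, 2401/160)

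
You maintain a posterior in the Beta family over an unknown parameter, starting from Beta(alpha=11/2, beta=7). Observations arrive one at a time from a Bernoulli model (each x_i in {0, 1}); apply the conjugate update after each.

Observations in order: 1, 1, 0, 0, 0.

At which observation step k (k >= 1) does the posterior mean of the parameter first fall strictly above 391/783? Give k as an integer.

obs 1: x=1 → posterior Beta(13/2, 7)
obs 2: x=1 → posterior Beta(15/2, 7)
obs 3: x=0 → posterior Beta(15/2, 8)
obs 4: x=0 → posterior Beta(15/2, 9)
obs 5: x=0 → posterior Beta(15/2, 10)

k = 2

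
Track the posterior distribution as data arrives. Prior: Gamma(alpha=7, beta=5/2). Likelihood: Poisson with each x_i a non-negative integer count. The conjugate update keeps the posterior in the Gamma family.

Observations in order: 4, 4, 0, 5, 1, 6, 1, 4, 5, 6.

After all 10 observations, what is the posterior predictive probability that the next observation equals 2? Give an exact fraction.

obs 1: x=4 → posterior Gamma(11, 7/2)
obs 2: x=4 → posterior Gamma(15, 9/2)
obs 3: x=0 → posterior Gamma(15, 11/2)
obs 4: x=5 → posterior Gamma(20, 13/2)
obs 5: x=1 → posterior Gamma(21, 15/2)
obs 6: x=6 → posterior Gamma(27, 17/2)
obs 7: x=1 → posterior Gamma(28, 19/2)
obs 8: x=4 → posterior Gamma(32, 21/2)
obs 9: x=5 → posterior Gamma(37, 23/2)
obs 10: x=6 → posterior Gamma(43, 25/2)

4890705371719776127677203891863655371707864105701446533203125000/25785133671514281396116148947909178321838248752307264505595053707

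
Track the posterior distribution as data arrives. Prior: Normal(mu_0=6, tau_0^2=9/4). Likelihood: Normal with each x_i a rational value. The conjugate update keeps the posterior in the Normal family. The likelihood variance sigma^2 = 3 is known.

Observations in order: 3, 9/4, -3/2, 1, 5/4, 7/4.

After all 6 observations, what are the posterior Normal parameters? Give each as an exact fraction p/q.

mu_0=189/88, tau_0^2=9/22

obs 1: x=3 → posterior Normal(33/7, 9/7)
obs 2: x=9/4 → posterior Normal(159/40, 9/10)
obs 3: x=-3/2 → posterior Normal(141/52, 9/13)
obs 4: x=1 → posterior Normal(153/64, 9/16)
obs 5: x=5/4 → posterior Normal(42/19, 9/19)
obs 6: x=7/4 → posterior Normal(189/88, 9/22)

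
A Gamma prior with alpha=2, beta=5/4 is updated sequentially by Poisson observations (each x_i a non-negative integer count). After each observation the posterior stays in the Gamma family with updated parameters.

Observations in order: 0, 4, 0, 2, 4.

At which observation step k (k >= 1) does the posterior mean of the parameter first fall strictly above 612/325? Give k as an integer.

k = 5

obs 1: x=0 → posterior Gamma(2, 9/4)
obs 2: x=4 → posterior Gamma(6, 13/4)
obs 3: x=0 → posterior Gamma(6, 17/4)
obs 4: x=2 → posterior Gamma(8, 21/4)
obs 5: x=4 → posterior Gamma(12, 25/4)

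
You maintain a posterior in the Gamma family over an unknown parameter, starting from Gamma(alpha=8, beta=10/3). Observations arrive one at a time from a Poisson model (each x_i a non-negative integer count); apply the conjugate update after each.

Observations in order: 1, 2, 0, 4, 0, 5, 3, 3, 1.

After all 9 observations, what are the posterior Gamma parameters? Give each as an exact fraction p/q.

alpha=27, beta=37/3

obs 1: x=1 → posterior Gamma(9, 13/3)
obs 2: x=2 → posterior Gamma(11, 16/3)
obs 3: x=0 → posterior Gamma(11, 19/3)
obs 4: x=4 → posterior Gamma(15, 22/3)
obs 5: x=0 → posterior Gamma(15, 25/3)
obs 6: x=5 → posterior Gamma(20, 28/3)
obs 7: x=3 → posterior Gamma(23, 31/3)
obs 8: x=3 → posterior Gamma(26, 34/3)
obs 9: x=1 → posterior Gamma(27, 37/3)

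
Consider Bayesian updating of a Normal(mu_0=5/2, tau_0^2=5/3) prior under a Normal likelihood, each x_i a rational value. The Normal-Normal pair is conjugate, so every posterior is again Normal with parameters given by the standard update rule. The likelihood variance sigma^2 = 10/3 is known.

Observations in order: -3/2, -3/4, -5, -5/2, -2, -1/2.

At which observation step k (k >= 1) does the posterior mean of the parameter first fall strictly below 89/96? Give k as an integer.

k = 2

obs 1: x=-3/2 → posterior Normal(7/6, 10/9)
obs 2: x=-3/4 → posterior Normal(11/16, 5/6)
obs 3: x=-5 → posterior Normal(-9/20, 2/3)
obs 4: x=-5/2 → posterior Normal(-19/24, 5/9)
obs 5: x=-2 → posterior Normal(-27/28, 10/21)
obs 6: x=-1/2 → posterior Normal(-29/32, 5/12)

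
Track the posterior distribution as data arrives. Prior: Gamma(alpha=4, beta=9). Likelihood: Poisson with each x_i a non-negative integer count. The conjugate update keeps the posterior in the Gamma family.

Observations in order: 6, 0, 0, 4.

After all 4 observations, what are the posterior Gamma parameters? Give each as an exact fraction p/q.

obs 1: x=6 → posterior Gamma(10, 10)
obs 2: x=0 → posterior Gamma(10, 11)
obs 3: x=0 → posterior Gamma(10, 12)
obs 4: x=4 → posterior Gamma(14, 13)

alpha=14, beta=13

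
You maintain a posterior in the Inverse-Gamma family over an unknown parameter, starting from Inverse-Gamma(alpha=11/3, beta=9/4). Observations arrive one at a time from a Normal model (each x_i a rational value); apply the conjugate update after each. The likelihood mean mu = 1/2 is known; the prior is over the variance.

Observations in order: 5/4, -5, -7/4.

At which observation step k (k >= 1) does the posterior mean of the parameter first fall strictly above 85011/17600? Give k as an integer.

k = 3

obs 1: x=5/4 → posterior Inverse-Gamma(25/6, 81/32)
obs 2: x=-5 → posterior Inverse-Gamma(14/3, 565/32)
obs 3: x=-7/4 → posterior Inverse-Gamma(31/6, 323/16)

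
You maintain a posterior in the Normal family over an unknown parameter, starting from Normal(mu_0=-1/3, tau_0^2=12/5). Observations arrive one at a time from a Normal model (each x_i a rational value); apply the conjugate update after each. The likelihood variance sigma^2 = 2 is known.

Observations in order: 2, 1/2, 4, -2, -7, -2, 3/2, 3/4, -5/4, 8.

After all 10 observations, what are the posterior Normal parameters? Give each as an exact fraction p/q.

mu_0=76/195, tau_0^2=12/65

obs 1: x=2 → posterior Normal(31/33, 12/11)
obs 2: x=1/2 → posterior Normal(40/51, 12/17)
obs 3: x=4 → posterior Normal(112/69, 12/23)
obs 4: x=-2 → posterior Normal(76/87, 12/29)
obs 5: x=-7 → posterior Normal(-10/21, 12/35)
obs 6: x=-2 → posterior Normal(-86/123, 12/41)
obs 7: x=3/2 → posterior Normal(-59/141, 12/47)
obs 8: x=3/4 → posterior Normal(-91/318, 12/53)
obs 9: x=-5/4 → posterior Normal(-68/177, 12/59)
obs 10: x=8 → posterior Normal(76/195, 12/65)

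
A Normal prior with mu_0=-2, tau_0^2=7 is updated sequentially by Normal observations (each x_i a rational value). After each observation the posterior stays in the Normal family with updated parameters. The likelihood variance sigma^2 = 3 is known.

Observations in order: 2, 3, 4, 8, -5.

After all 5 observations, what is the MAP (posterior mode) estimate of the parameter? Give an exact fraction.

39/19

obs 1: x=2 → posterior Normal(4/5, 21/10)
obs 2: x=3 → posterior Normal(29/17, 21/17)
obs 3: x=4 → posterior Normal(19/8, 7/8)
obs 4: x=8 → posterior Normal(113/31, 21/31)
obs 5: x=-5 → posterior Normal(39/19, 21/38)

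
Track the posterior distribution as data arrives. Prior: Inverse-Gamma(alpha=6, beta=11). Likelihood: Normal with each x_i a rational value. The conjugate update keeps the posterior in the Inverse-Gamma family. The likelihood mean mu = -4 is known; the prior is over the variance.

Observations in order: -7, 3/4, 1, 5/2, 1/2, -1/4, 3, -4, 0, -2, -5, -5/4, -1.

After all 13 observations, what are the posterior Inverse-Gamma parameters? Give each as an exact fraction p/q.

obs 1: x=-7 → posterior Inverse-Gamma(13/2, 31/2)
obs 2: x=3/4 → posterior Inverse-Gamma(7, 857/32)
obs 3: x=1 → posterior Inverse-Gamma(15/2, 1257/32)
obs 4: x=5/2 → posterior Inverse-Gamma(8, 1933/32)
obs 5: x=1/2 → posterior Inverse-Gamma(17/2, 2257/32)
obs 6: x=-1/4 → posterior Inverse-Gamma(9, 1241/16)
obs 7: x=3 → posterior Inverse-Gamma(19/2, 1633/16)
obs 8: x=-4 → posterior Inverse-Gamma(10, 1633/16)
obs 9: x=0 → posterior Inverse-Gamma(21/2, 1761/16)
obs 10: x=-2 → posterior Inverse-Gamma(11, 1793/16)
obs 11: x=-5 → posterior Inverse-Gamma(23/2, 1801/16)
obs 12: x=-5/4 → posterior Inverse-Gamma(12, 3723/32)
obs 13: x=-1 → posterior Inverse-Gamma(25/2, 3867/32)

alpha=25/2, beta=3867/32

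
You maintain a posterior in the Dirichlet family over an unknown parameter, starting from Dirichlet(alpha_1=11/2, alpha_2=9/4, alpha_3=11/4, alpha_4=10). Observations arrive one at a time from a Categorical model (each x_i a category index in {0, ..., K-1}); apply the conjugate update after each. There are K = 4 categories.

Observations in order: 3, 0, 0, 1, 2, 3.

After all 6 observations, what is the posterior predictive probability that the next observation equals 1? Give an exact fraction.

13/106

obs 1: x=3 → posterior Dirichlet(11/2, 9/4, 11/4, 11)
obs 2: x=0 → posterior Dirichlet(13/2, 9/4, 11/4, 11)
obs 3: x=0 → posterior Dirichlet(15/2, 9/4, 11/4, 11)
obs 4: x=1 → posterior Dirichlet(15/2, 13/4, 11/4, 11)
obs 5: x=2 → posterior Dirichlet(15/2, 13/4, 15/4, 11)
obs 6: x=3 → posterior Dirichlet(15/2, 13/4, 15/4, 12)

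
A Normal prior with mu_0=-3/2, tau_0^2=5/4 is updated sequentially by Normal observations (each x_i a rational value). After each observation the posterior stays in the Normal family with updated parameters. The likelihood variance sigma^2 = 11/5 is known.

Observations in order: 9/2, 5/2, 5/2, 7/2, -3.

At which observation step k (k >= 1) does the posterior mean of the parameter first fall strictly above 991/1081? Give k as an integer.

k = 2

obs 1: x=9/2 → posterior Normal(31/46, 55/69)
obs 2: x=5/2 → posterior Normal(109/94, 55/94)
obs 3: x=5/2 → posterior Normal(49/34, 55/119)
obs 4: x=7/2 → posterior Normal(259/144, 55/144)
obs 5: x=-3 → posterior Normal(184/169, 55/169)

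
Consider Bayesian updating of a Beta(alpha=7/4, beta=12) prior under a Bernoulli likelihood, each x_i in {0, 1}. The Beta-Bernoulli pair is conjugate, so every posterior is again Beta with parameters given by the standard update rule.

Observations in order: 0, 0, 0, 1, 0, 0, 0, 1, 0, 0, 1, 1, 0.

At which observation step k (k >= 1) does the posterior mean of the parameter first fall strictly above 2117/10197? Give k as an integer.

k = 12

obs 1: x=0 → posterior Beta(7/4, 13)
obs 2: x=0 → posterior Beta(7/4, 14)
obs 3: x=0 → posterior Beta(7/4, 15)
obs 4: x=1 → posterior Beta(11/4, 15)
obs 5: x=0 → posterior Beta(11/4, 16)
obs 6: x=0 → posterior Beta(11/4, 17)
obs 7: x=0 → posterior Beta(11/4, 18)
obs 8: x=1 → posterior Beta(15/4, 18)
obs 9: x=0 → posterior Beta(15/4, 19)
obs 10: x=0 → posterior Beta(15/4, 20)
obs 11: x=1 → posterior Beta(19/4, 20)
obs 12: x=1 → posterior Beta(23/4, 20)
obs 13: x=0 → posterior Beta(23/4, 21)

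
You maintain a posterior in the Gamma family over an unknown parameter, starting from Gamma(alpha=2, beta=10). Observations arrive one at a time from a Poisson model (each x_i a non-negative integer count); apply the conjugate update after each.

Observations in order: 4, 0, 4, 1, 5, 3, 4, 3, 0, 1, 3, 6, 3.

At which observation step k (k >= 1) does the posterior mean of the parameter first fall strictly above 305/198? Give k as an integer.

obs 1: x=4 → posterior Gamma(6, 11)
obs 2: x=0 → posterior Gamma(6, 12)
obs 3: x=4 → posterior Gamma(10, 13)
obs 4: x=1 → posterior Gamma(11, 14)
obs 5: x=5 → posterior Gamma(16, 15)
obs 6: x=3 → posterior Gamma(19, 16)
obs 7: x=4 → posterior Gamma(23, 17)
obs 8: x=3 → posterior Gamma(26, 18)
obs 9: x=0 → posterior Gamma(26, 19)
obs 10: x=1 → posterior Gamma(27, 20)
obs 11: x=3 → posterior Gamma(30, 21)
obs 12: x=6 → posterior Gamma(36, 22)
obs 13: x=3 → posterior Gamma(39, 23)

k = 12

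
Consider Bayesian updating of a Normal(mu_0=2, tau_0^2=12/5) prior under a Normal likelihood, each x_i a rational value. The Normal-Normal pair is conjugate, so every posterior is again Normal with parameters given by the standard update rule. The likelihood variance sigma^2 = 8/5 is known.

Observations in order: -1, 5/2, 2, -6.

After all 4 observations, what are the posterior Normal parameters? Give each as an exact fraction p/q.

obs 1: x=-1 → posterior Normal(1/5, 24/25)
obs 2: x=5/2 → posterior Normal(17/16, 3/5)
obs 3: x=2 → posterior Normal(29/22, 24/55)
obs 4: x=-6 → posterior Normal(-1/4, 12/35)

mu_0=-1/4, tau_0^2=12/35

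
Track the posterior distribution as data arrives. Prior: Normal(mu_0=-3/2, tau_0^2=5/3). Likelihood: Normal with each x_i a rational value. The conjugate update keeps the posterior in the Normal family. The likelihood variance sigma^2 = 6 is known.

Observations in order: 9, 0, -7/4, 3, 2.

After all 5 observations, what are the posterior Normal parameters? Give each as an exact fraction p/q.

mu_0=137/172, tau_0^2=30/43

obs 1: x=9 → posterior Normal(18/23, 30/23)
obs 2: x=0 → posterior Normal(9/14, 15/14)
obs 3: x=-7/4 → posterior Normal(37/132, 10/11)
obs 4: x=3 → posterior Normal(97/152, 15/19)
obs 5: x=2 → posterior Normal(137/172, 30/43)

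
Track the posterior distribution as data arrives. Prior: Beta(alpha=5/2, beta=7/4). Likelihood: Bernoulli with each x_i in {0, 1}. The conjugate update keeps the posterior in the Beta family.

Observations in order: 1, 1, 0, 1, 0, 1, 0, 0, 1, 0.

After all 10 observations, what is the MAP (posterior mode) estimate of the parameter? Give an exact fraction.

26/49

obs 1: x=1 → posterior Beta(7/2, 7/4)
obs 2: x=1 → posterior Beta(9/2, 7/4)
obs 3: x=0 → posterior Beta(9/2, 11/4)
obs 4: x=1 → posterior Beta(11/2, 11/4)
obs 5: x=0 → posterior Beta(11/2, 15/4)
obs 6: x=1 → posterior Beta(13/2, 15/4)
obs 7: x=0 → posterior Beta(13/2, 19/4)
obs 8: x=0 → posterior Beta(13/2, 23/4)
obs 9: x=1 → posterior Beta(15/2, 23/4)
obs 10: x=0 → posterior Beta(15/2, 27/4)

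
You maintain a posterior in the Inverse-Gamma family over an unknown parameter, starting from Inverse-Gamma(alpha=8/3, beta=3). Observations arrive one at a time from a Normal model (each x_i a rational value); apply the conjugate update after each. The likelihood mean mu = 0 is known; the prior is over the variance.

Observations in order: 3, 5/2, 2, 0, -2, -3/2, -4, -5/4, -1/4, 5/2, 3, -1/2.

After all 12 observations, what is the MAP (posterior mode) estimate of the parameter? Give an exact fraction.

obs 1: x=3 → posterior Inverse-Gamma(19/6, 15/2)
obs 2: x=5/2 → posterior Inverse-Gamma(11/3, 85/8)
obs 3: x=2 → posterior Inverse-Gamma(25/6, 101/8)
obs 4: x=0 → posterior Inverse-Gamma(14/3, 101/8)
obs 5: x=-2 → posterior Inverse-Gamma(31/6, 117/8)
obs 6: x=-3/2 → posterior Inverse-Gamma(17/3, 63/4)
obs 7: x=-4 → posterior Inverse-Gamma(37/6, 95/4)
obs 8: x=-5/4 → posterior Inverse-Gamma(20/3, 785/32)
obs 9: x=-1/4 → posterior Inverse-Gamma(43/6, 393/16)
obs 10: x=5/2 → posterior Inverse-Gamma(23/3, 443/16)
obs 11: x=3 → posterior Inverse-Gamma(49/6, 515/16)
obs 12: x=-1/2 → posterior Inverse-Gamma(26/3, 517/16)

1551/464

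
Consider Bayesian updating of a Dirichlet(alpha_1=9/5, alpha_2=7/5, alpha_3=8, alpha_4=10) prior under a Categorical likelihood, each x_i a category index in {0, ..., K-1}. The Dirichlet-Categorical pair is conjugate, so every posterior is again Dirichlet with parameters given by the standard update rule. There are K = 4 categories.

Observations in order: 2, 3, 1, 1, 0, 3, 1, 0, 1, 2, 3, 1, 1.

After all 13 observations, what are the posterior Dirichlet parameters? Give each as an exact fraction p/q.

alpha_1=19/5, alpha_2=37/5, alpha_3=10, alpha_4=13

obs 1: x=2 → posterior Dirichlet(9/5, 7/5, 9, 10)
obs 2: x=3 → posterior Dirichlet(9/5, 7/5, 9, 11)
obs 3: x=1 → posterior Dirichlet(9/5, 12/5, 9, 11)
obs 4: x=1 → posterior Dirichlet(9/5, 17/5, 9, 11)
obs 5: x=0 → posterior Dirichlet(14/5, 17/5, 9, 11)
obs 6: x=3 → posterior Dirichlet(14/5, 17/5, 9, 12)
obs 7: x=1 → posterior Dirichlet(14/5, 22/5, 9, 12)
obs 8: x=0 → posterior Dirichlet(19/5, 22/5, 9, 12)
obs 9: x=1 → posterior Dirichlet(19/5, 27/5, 9, 12)
obs 10: x=2 → posterior Dirichlet(19/5, 27/5, 10, 12)
obs 11: x=3 → posterior Dirichlet(19/5, 27/5, 10, 13)
obs 12: x=1 → posterior Dirichlet(19/5, 32/5, 10, 13)
obs 13: x=1 → posterior Dirichlet(19/5, 37/5, 10, 13)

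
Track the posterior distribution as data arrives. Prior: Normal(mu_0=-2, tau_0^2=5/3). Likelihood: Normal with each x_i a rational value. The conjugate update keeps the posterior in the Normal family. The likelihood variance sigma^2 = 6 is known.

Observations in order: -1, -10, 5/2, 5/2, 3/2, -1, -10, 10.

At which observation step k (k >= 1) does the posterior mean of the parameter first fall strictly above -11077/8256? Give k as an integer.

obs 1: x=-1 → posterior Normal(-41/23, 30/23)
obs 2: x=-10 → posterior Normal(-13/4, 15/14)
obs 3: x=5/2 → posterior Normal(-157/66, 10/11)
obs 4: x=5/2 → posterior Normal(-33/19, 15/19)
obs 5: x=3/2 → posterior Normal(-117/86, 30/43)
obs 6: x=-1 → posterior Normal(-127/96, 5/8)
obs 7: x=-10 → posterior Normal(-227/106, 30/53)
obs 8: x=10 → posterior Normal(-127/116, 15/29)

k = 6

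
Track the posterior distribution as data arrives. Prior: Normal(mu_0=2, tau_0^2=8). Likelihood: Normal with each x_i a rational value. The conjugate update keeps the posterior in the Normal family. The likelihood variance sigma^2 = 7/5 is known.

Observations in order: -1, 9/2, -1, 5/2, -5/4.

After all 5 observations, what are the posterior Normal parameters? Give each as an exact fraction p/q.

mu_0=164/207, tau_0^2=56/207

obs 1: x=-1 → posterior Normal(-26/47, 56/47)
obs 2: x=9/2 → posterior Normal(154/87, 56/87)
obs 3: x=-1 → posterior Normal(114/127, 56/127)
obs 4: x=5/2 → posterior Normal(214/167, 56/167)
obs 5: x=-5/4 → posterior Normal(164/207, 56/207)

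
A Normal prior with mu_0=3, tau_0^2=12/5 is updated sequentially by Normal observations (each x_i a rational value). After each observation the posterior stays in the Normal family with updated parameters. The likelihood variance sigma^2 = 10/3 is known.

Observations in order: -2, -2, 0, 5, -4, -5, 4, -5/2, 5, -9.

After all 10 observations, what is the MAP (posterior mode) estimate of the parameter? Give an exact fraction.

-114/205

obs 1: x=-2 → posterior Normal(39/43, 60/43)
obs 2: x=-2 → posterior Normal(3/61, 60/61)
obs 3: x=0 → posterior Normal(3/79, 60/79)
obs 4: x=5 → posterior Normal(93/97, 60/97)
obs 5: x=-4 → posterior Normal(21/115, 12/23)
obs 6: x=-5 → posterior Normal(-69/133, 60/133)
obs 7: x=4 → posterior Normal(3/151, 60/151)
obs 8: x=-5/2 → posterior Normal(-42/169, 60/169)
obs 9: x=5 → posterior Normal(48/187, 60/187)
obs 10: x=-9 → posterior Normal(-114/205, 12/41)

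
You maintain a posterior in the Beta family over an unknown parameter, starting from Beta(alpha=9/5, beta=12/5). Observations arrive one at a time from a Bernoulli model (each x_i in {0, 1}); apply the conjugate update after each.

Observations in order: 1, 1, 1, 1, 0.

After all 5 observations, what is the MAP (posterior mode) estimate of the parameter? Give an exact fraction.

obs 1: x=1 → posterior Beta(14/5, 12/5)
obs 2: x=1 → posterior Beta(19/5, 12/5)
obs 3: x=1 → posterior Beta(24/5, 12/5)
obs 4: x=1 → posterior Beta(29/5, 12/5)
obs 5: x=0 → posterior Beta(29/5, 17/5)

2/3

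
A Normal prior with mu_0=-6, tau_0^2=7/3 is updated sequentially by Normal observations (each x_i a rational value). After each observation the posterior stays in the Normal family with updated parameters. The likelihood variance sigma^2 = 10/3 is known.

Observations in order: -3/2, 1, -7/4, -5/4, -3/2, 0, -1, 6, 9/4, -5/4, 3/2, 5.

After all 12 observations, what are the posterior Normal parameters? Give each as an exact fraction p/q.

obs 1: x=-3/2 → posterior Normal(-141/34, 70/51)
obs 2: x=1 → posterior Normal(-127/48, 35/36)
obs 3: x=-7/4 → posterior Normal(-303/124, 70/93)
obs 4: x=-5/4 → posterior Normal(-169/76, 35/57)
obs 5: x=-3/2 → posterior Normal(-19/9, 14/27)
obs 6: x=0 → posterior Normal(-95/52, 35/78)
obs 7: x=-1 → posterior Normal(-102/59, 70/177)
obs 8: x=6 → posterior Normal(-10/11, 35/99)
obs 9: x=9/4 → posterior Normal(-177/292, 70/219)
obs 10: x=-5/4 → posterior Normal(-53/80, 7/24)
obs 11: x=3/2 → posterior Normal(-85/174, 70/261)
obs 12: x=5 → posterior Normal(-15/188, 35/141)

mu_0=-15/188, tau_0^2=35/141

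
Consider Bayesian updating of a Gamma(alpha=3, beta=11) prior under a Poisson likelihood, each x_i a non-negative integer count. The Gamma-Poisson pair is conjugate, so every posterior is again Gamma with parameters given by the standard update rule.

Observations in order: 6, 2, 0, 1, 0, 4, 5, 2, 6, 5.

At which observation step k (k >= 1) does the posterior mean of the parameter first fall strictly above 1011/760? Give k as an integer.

obs 1: x=6 → posterior Gamma(9, 12)
obs 2: x=2 → posterior Gamma(11, 13)
obs 3: x=0 → posterior Gamma(11, 14)
obs 4: x=1 → posterior Gamma(12, 15)
obs 5: x=0 → posterior Gamma(12, 16)
obs 6: x=4 → posterior Gamma(16, 17)
obs 7: x=5 → posterior Gamma(21, 18)
obs 8: x=2 → posterior Gamma(23, 19)
obs 9: x=6 → posterior Gamma(29, 20)
obs 10: x=5 → posterior Gamma(34, 21)

k = 9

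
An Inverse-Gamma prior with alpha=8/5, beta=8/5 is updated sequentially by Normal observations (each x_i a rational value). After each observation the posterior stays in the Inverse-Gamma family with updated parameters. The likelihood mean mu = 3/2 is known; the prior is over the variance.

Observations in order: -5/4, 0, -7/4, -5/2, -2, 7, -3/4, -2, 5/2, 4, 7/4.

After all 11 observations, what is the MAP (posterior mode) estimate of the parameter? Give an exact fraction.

obs 1: x=-5/4 → posterior Inverse-Gamma(21/10, 861/160)
obs 2: x=0 → posterior Inverse-Gamma(13/5, 1041/160)
obs 3: x=-7/4 → posterior Inverse-Gamma(31/10, 943/80)
obs 4: x=-5/2 → posterior Inverse-Gamma(18/5, 1583/80)
obs 5: x=-2 → posterior Inverse-Gamma(41/10, 2073/80)
obs 6: x=7 → posterior Inverse-Gamma(23/5, 3283/80)
obs 7: x=-3/4 → posterior Inverse-Gamma(51/10, 6971/160)
obs 8: x=-2 → posterior Inverse-Gamma(28/5, 7951/160)
obs 9: x=5/2 → posterior Inverse-Gamma(61/10, 8031/160)
obs 10: x=4 → posterior Inverse-Gamma(33/5, 8531/160)
obs 11: x=7/4 → posterior Inverse-Gamma(71/10, 1067/20)

1067/162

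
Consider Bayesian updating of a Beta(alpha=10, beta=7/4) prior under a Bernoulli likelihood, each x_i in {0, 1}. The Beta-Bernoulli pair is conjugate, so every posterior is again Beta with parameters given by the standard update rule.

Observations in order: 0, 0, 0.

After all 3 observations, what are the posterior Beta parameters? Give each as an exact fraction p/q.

obs 1: x=0 → posterior Beta(10, 11/4)
obs 2: x=0 → posterior Beta(10, 15/4)
obs 3: x=0 → posterior Beta(10, 19/4)

alpha=10, beta=19/4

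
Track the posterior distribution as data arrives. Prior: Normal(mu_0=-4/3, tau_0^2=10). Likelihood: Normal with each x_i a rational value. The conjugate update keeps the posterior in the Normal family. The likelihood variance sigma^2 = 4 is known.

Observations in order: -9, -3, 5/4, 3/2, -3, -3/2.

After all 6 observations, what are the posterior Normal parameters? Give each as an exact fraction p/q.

obs 1: x=-9 → posterior Normal(-143/21, 20/7)
obs 2: x=-3 → posterior Normal(-47/9, 5/3)
obs 3: x=5/4 → posterior Normal(-677/204, 20/17)
obs 4: x=3/2 → posterior Normal(-587/264, 10/11)
obs 5: x=-3 → posterior Normal(-767/324, 20/27)
obs 6: x=-3/2 → posterior Normal(-857/384, 5/8)

mu_0=-857/384, tau_0^2=5/8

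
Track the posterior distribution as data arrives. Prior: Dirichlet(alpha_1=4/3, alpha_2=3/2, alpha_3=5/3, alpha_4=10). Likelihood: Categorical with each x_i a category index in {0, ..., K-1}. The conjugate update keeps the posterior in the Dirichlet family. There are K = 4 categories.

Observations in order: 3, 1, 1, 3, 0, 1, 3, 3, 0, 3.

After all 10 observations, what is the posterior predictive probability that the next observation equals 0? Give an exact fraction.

20/147

obs 1: x=3 → posterior Dirichlet(4/3, 3/2, 5/3, 11)
obs 2: x=1 → posterior Dirichlet(4/3, 5/2, 5/3, 11)
obs 3: x=1 → posterior Dirichlet(4/3, 7/2, 5/3, 11)
obs 4: x=3 → posterior Dirichlet(4/3, 7/2, 5/3, 12)
obs 5: x=0 → posterior Dirichlet(7/3, 7/2, 5/3, 12)
obs 6: x=1 → posterior Dirichlet(7/3, 9/2, 5/3, 12)
obs 7: x=3 → posterior Dirichlet(7/3, 9/2, 5/3, 13)
obs 8: x=3 → posterior Dirichlet(7/3, 9/2, 5/3, 14)
obs 9: x=0 → posterior Dirichlet(10/3, 9/2, 5/3, 14)
obs 10: x=3 → posterior Dirichlet(10/3, 9/2, 5/3, 15)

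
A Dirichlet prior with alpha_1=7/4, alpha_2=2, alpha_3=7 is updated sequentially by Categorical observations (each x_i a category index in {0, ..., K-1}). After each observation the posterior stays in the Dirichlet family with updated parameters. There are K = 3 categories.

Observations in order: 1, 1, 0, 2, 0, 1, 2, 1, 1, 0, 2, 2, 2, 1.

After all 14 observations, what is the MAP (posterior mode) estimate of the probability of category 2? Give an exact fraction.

obs 1: x=1 → posterior Dirichlet(7/4, 3, 7)
obs 2: x=1 → posterior Dirichlet(7/4, 4, 7)
obs 3: x=0 → posterior Dirichlet(11/4, 4, 7)
obs 4: x=2 → posterior Dirichlet(11/4, 4, 8)
obs 5: x=0 → posterior Dirichlet(15/4, 4, 8)
obs 6: x=1 → posterior Dirichlet(15/4, 5, 8)
obs 7: x=2 → posterior Dirichlet(15/4, 5, 9)
obs 8: x=1 → posterior Dirichlet(15/4, 6, 9)
obs 9: x=1 → posterior Dirichlet(15/4, 7, 9)
obs 10: x=0 → posterior Dirichlet(19/4, 7, 9)
obs 11: x=2 → posterior Dirichlet(19/4, 7, 10)
obs 12: x=2 → posterior Dirichlet(19/4, 7, 11)
obs 13: x=2 → posterior Dirichlet(19/4, 7, 12)
obs 14: x=1 → posterior Dirichlet(19/4, 8, 12)

44/87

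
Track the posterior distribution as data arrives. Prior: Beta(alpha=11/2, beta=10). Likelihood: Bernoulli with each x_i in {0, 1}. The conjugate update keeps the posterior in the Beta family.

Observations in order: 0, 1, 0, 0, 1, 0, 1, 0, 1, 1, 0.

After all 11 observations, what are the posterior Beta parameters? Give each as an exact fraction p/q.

alpha=21/2, beta=16

obs 1: x=0 → posterior Beta(11/2, 11)
obs 2: x=1 → posterior Beta(13/2, 11)
obs 3: x=0 → posterior Beta(13/2, 12)
obs 4: x=0 → posterior Beta(13/2, 13)
obs 5: x=1 → posterior Beta(15/2, 13)
obs 6: x=0 → posterior Beta(15/2, 14)
obs 7: x=1 → posterior Beta(17/2, 14)
obs 8: x=0 → posterior Beta(17/2, 15)
obs 9: x=1 → posterior Beta(19/2, 15)
obs 10: x=1 → posterior Beta(21/2, 15)
obs 11: x=0 → posterior Beta(21/2, 16)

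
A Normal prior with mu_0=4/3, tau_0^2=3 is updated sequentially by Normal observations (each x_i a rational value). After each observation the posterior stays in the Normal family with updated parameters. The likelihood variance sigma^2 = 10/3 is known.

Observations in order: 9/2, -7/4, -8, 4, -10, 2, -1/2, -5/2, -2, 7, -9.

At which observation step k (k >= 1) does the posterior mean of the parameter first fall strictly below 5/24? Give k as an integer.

k = 3

obs 1: x=9/2 → posterior Normal(17/6, 30/19)
obs 2: x=-7/4 → posterior Normal(457/336, 15/14)
obs 3: x=-8 → posterior Normal(-11/12, 30/37)
obs 4: x=4 → posterior Normal(25/552, 15/23)
obs 5: x=-10 → posterior Normal(-211/132, 6/11)
obs 6: x=2 → posterior Normal(-839/768, 15/32)
obs 7: x=-1/2 → posterior Normal(-893/876, 30/73)
obs 8: x=-5/2 → posterior Normal(-1163/984, 15/41)
obs 9: x=-2 → posterior Normal(-197/156, 30/91)
obs 10: x=7 → posterior Normal(-623/1200, 3/10)
obs 11: x=-9 → posterior Normal(-1595/1308, 30/109)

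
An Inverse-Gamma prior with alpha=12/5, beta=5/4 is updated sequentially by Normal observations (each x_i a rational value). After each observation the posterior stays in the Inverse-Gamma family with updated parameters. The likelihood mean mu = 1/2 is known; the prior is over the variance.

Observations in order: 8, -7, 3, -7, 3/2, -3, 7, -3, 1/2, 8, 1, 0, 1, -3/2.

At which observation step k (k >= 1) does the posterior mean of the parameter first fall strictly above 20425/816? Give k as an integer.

obs 1: x=8 → posterior Inverse-Gamma(29/10, 235/8)
obs 2: x=-7 → posterior Inverse-Gamma(17/5, 115/2)
obs 3: x=3 → posterior Inverse-Gamma(39/10, 485/8)
obs 4: x=-7 → posterior Inverse-Gamma(22/5, 355/4)
obs 5: x=3/2 → posterior Inverse-Gamma(49/10, 357/4)
obs 6: x=-3 → posterior Inverse-Gamma(27/5, 763/8)
obs 7: x=7 → posterior Inverse-Gamma(59/10, 233/2)
obs 8: x=-3 → posterior Inverse-Gamma(32/5, 981/8)
obs 9: x=1/2 → posterior Inverse-Gamma(69/10, 981/8)
obs 10: x=8 → posterior Inverse-Gamma(37/5, 603/4)
obs 11: x=1 → posterior Inverse-Gamma(79/10, 1207/8)
obs 12: x=0 → posterior Inverse-Gamma(42/5, 151)
obs 13: x=1 → posterior Inverse-Gamma(89/10, 1209/8)
obs 14: x=-3/2 → posterior Inverse-Gamma(47/5, 1225/8)

k = 4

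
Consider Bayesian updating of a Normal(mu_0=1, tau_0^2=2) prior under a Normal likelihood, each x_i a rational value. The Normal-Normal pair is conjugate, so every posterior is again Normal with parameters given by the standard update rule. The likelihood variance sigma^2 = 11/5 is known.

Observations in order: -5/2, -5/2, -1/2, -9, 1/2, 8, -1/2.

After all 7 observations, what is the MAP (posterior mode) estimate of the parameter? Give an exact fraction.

-2/3

obs 1: x=-5/2 → posterior Normal(-2/3, 22/21)
obs 2: x=-5/2 → posterior Normal(-39/31, 22/31)
obs 3: x=-1/2 → posterior Normal(-44/41, 22/41)
obs 4: x=-9 → posterior Normal(-134/51, 22/51)
obs 5: x=1/2 → posterior Normal(-129/61, 22/61)
obs 6: x=8 → posterior Normal(-49/71, 22/71)
obs 7: x=-1/2 → posterior Normal(-2/3, 22/81)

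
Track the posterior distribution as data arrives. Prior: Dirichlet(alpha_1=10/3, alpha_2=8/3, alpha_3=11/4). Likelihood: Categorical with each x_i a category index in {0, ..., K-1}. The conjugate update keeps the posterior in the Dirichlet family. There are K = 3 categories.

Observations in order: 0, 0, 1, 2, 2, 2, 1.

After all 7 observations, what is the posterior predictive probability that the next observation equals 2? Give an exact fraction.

obs 1: x=0 → posterior Dirichlet(13/3, 8/3, 11/4)
obs 2: x=0 → posterior Dirichlet(16/3, 8/3, 11/4)
obs 3: x=1 → posterior Dirichlet(16/3, 11/3, 11/4)
obs 4: x=2 → posterior Dirichlet(16/3, 11/3, 15/4)
obs 5: x=2 → posterior Dirichlet(16/3, 11/3, 19/4)
obs 6: x=2 → posterior Dirichlet(16/3, 11/3, 23/4)
obs 7: x=1 → posterior Dirichlet(16/3, 14/3, 23/4)

23/63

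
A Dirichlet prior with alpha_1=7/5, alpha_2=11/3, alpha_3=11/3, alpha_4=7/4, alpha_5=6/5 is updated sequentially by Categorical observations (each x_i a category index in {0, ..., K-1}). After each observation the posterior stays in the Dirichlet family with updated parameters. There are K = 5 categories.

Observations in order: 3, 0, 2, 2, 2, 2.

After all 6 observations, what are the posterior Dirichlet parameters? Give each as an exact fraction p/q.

obs 1: x=3 → posterior Dirichlet(7/5, 11/3, 11/3, 11/4, 6/5)
obs 2: x=0 → posterior Dirichlet(12/5, 11/3, 11/3, 11/4, 6/5)
obs 3: x=2 → posterior Dirichlet(12/5, 11/3, 14/3, 11/4, 6/5)
obs 4: x=2 → posterior Dirichlet(12/5, 11/3, 17/3, 11/4, 6/5)
obs 5: x=2 → posterior Dirichlet(12/5, 11/3, 20/3, 11/4, 6/5)
obs 6: x=2 → posterior Dirichlet(12/5, 11/3, 23/3, 11/4, 6/5)

alpha_1=12/5, alpha_2=11/3, alpha_3=23/3, alpha_4=11/4, alpha_5=6/5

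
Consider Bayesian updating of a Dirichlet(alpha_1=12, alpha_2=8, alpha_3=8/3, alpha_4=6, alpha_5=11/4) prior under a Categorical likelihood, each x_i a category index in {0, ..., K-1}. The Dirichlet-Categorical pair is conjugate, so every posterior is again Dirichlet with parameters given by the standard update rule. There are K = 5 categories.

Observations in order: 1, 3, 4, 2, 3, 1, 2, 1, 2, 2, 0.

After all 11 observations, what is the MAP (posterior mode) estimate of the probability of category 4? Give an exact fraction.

obs 1: x=1 → posterior Dirichlet(12, 9, 8/3, 6, 11/4)
obs 2: x=3 → posterior Dirichlet(12, 9, 8/3, 7, 11/4)
obs 3: x=4 → posterior Dirichlet(12, 9, 8/3, 7, 15/4)
obs 4: x=2 → posterior Dirichlet(12, 9, 11/3, 7, 15/4)
obs 5: x=3 → posterior Dirichlet(12, 9, 11/3, 8, 15/4)
obs 6: x=1 → posterior Dirichlet(12, 10, 11/3, 8, 15/4)
obs 7: x=2 → posterior Dirichlet(12, 10, 14/3, 8, 15/4)
obs 8: x=1 → posterior Dirichlet(12, 11, 14/3, 8, 15/4)
obs 9: x=2 → posterior Dirichlet(12, 11, 17/3, 8, 15/4)
obs 10: x=2 → posterior Dirichlet(12, 11, 20/3, 8, 15/4)
obs 11: x=0 → posterior Dirichlet(13, 11, 20/3, 8, 15/4)

33/449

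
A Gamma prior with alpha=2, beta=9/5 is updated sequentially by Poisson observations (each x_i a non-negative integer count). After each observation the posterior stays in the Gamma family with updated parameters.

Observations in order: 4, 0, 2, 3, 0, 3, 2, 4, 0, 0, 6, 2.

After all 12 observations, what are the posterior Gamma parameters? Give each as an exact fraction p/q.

obs 1: x=4 → posterior Gamma(6, 14/5)
obs 2: x=0 → posterior Gamma(6, 19/5)
obs 3: x=2 → posterior Gamma(8, 24/5)
obs 4: x=3 → posterior Gamma(11, 29/5)
obs 5: x=0 → posterior Gamma(11, 34/5)
obs 6: x=3 → posterior Gamma(14, 39/5)
obs 7: x=2 → posterior Gamma(16, 44/5)
obs 8: x=4 → posterior Gamma(20, 49/5)
obs 9: x=0 → posterior Gamma(20, 54/5)
obs 10: x=0 → posterior Gamma(20, 59/5)
obs 11: x=6 → posterior Gamma(26, 64/5)
obs 12: x=2 → posterior Gamma(28, 69/5)

alpha=28, beta=69/5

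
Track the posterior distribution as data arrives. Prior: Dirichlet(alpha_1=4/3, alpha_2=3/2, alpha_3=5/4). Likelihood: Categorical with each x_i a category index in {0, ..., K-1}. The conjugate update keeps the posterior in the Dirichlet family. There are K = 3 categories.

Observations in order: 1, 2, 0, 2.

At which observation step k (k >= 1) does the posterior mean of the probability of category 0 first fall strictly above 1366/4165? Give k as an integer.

k = 3

obs 1: x=1 → posterior Dirichlet(4/3, 5/2, 5/4)
obs 2: x=2 → posterior Dirichlet(4/3, 5/2, 9/4)
obs 3: x=0 → posterior Dirichlet(7/3, 5/2, 9/4)
obs 4: x=2 → posterior Dirichlet(7/3, 5/2, 13/4)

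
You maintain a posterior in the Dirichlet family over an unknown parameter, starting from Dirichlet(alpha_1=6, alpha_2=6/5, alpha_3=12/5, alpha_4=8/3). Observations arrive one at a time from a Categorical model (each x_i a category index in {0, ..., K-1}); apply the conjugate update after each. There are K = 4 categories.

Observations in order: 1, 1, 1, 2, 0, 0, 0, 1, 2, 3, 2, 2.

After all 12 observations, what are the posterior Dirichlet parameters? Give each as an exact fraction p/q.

alpha_1=9, alpha_2=26/5, alpha_3=32/5, alpha_4=11/3

obs 1: x=1 → posterior Dirichlet(6, 11/5, 12/5, 8/3)
obs 2: x=1 → posterior Dirichlet(6, 16/5, 12/5, 8/3)
obs 3: x=1 → posterior Dirichlet(6, 21/5, 12/5, 8/3)
obs 4: x=2 → posterior Dirichlet(6, 21/5, 17/5, 8/3)
obs 5: x=0 → posterior Dirichlet(7, 21/5, 17/5, 8/3)
obs 6: x=0 → posterior Dirichlet(8, 21/5, 17/5, 8/3)
obs 7: x=0 → posterior Dirichlet(9, 21/5, 17/5, 8/3)
obs 8: x=1 → posterior Dirichlet(9, 26/5, 17/5, 8/3)
obs 9: x=2 → posterior Dirichlet(9, 26/5, 22/5, 8/3)
obs 10: x=3 → posterior Dirichlet(9, 26/5, 22/5, 11/3)
obs 11: x=2 → posterior Dirichlet(9, 26/5, 27/5, 11/3)
obs 12: x=2 → posterior Dirichlet(9, 26/5, 32/5, 11/3)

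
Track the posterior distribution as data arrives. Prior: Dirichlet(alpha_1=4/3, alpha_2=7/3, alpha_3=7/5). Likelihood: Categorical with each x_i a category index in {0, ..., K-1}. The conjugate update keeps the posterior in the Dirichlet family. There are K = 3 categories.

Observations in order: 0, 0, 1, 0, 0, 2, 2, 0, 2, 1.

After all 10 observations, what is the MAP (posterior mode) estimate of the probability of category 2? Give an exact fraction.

obs 1: x=0 → posterior Dirichlet(7/3, 7/3, 7/5)
obs 2: x=0 → posterior Dirichlet(10/3, 7/3, 7/5)
obs 3: x=1 → posterior Dirichlet(10/3, 10/3, 7/5)
obs 4: x=0 → posterior Dirichlet(13/3, 10/3, 7/5)
obs 5: x=0 → posterior Dirichlet(16/3, 10/3, 7/5)
obs 6: x=2 → posterior Dirichlet(16/3, 10/3, 12/5)
obs 7: x=2 → posterior Dirichlet(16/3, 10/3, 17/5)
obs 8: x=0 → posterior Dirichlet(19/3, 10/3, 17/5)
obs 9: x=2 → posterior Dirichlet(19/3, 10/3, 22/5)
obs 10: x=1 → posterior Dirichlet(19/3, 13/3, 22/5)

51/181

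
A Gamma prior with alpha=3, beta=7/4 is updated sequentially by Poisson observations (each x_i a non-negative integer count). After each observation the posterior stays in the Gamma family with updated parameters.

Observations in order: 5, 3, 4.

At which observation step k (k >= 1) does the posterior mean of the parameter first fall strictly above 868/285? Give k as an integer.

obs 1: x=5 → posterior Gamma(8, 11/4)
obs 2: x=3 → posterior Gamma(11, 15/4)
obs 3: x=4 → posterior Gamma(15, 19/4)

k = 3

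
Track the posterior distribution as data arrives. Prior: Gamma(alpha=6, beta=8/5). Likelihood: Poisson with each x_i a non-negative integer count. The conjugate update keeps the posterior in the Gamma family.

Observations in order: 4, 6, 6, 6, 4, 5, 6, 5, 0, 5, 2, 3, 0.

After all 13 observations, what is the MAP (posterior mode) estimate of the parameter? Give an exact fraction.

285/73

obs 1: x=4 → posterior Gamma(10, 13/5)
obs 2: x=6 → posterior Gamma(16, 18/5)
obs 3: x=6 → posterior Gamma(22, 23/5)
obs 4: x=6 → posterior Gamma(28, 28/5)
obs 5: x=4 → posterior Gamma(32, 33/5)
obs 6: x=5 → posterior Gamma(37, 38/5)
obs 7: x=6 → posterior Gamma(43, 43/5)
obs 8: x=5 → posterior Gamma(48, 48/5)
obs 9: x=0 → posterior Gamma(48, 53/5)
obs 10: x=5 → posterior Gamma(53, 58/5)
obs 11: x=2 → posterior Gamma(55, 63/5)
obs 12: x=3 → posterior Gamma(58, 68/5)
obs 13: x=0 → posterior Gamma(58, 73/5)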